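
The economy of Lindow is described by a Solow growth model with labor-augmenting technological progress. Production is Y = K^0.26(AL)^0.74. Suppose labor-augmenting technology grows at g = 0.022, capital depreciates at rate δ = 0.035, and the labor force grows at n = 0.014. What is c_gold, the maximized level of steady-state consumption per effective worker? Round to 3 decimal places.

Capital per effective worker breaks even when investment replaces (n + g + δ)·k; here n + g + δ = 0.071.
At the golden rule the marginal product of capital equals n+g+δ: 0.26·k^(0.26−1) = 0.071. Solving, k_gold = (0.26/0.071)^(1/0.74) ≈ 5.7780.
y_gold = 5.7780^0.26 ≈ 1.5778.
c_gold = y_gold − (n+g+δ)·k_gold = 1.5778 − 0.071·5.7780 ≈ 1.1676.

c_gold ≈ 1.168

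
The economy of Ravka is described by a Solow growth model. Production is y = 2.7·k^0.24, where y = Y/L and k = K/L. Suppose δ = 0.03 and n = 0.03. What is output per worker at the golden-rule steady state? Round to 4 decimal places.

Break-even investment rate: n + δ = 0.03 + 0.03 = 0.06.
Setting f'(k) = n+δ gives 0.24·2.7·k^(0.24−1) = 0.06, hence k_gold = (0.24·2.7/0.06)^(1/0.76) ≈ 22.8964.
Output: y_gold = 2.7·k_gold^0.24 = 2.7·22.8964^0.24 ≈ 5.7241.

y_gold ≈ 5.7241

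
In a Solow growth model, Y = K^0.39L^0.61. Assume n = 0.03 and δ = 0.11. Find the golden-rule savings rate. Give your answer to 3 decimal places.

s_gold = 0.390

Capital per worker breaks even when investment replaces (n + δ)·k; here n + δ = 0.14.
At the golden rule MPK = n+δ, and in any Cobb-Douglas steady state s = (n+δ)·k/y = MPK·k/y = capital's share 0.39.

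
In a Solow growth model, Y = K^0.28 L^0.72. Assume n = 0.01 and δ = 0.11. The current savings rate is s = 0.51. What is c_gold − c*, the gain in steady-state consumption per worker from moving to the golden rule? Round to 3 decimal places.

Δc ≈ 0.141

n + δ = 0.01 + 0.11 = 0.12.
Current steady state (s = 0.51): k* = (0.51/0.12)^(1/0.72) ≈ 7.4604, y* = 7.4604^0.28 ≈ 1.7554, c* = (1−0.51)·1.7554 ≈ 0.8601.
Golden rule sets MPK = n+δ: 0.28·k^(0.28−1) = 0.12, so k_gold = (0.28/0.12)^(1/0.72) ≈ 3.2440.
y_gold = 3.2440^0.28 ≈ 1.3903, c_gold = y_gold − 0.12·k_gold ≈ 1.0010.
Gain: Δc = 1.0010 − 0.8601 ≈ 0.1409.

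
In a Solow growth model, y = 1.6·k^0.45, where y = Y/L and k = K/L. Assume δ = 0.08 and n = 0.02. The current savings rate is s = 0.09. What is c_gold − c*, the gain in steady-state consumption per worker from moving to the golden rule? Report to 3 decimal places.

Δc ≈ 2.463

n + δ = 0.02 + 0.08 = 0.1.
Current steady state (s = 0.09): k* = (0.09·1.6/0.1)^(1/0.55) ≈ 1.9406, y* = 1.6·1.9406^0.45 ≈ 2.1562, c* = (1−0.09)·2.1562 ≈ 1.9621.
Golden rule sets MPK = n+δ: 0.45·1.6·k^(0.45−1) = 0.1, so k_gold = (0.45·1.6/0.1)^(1/0.55) ≈ 36.2065.
y_gold = 1.6·36.2065^0.45 ≈ 8.0459, c_gold = y_gold − 0.1·k_gold ≈ 4.4252.
Gain: Δc = 4.4252 − 1.9621 ≈ 2.4631.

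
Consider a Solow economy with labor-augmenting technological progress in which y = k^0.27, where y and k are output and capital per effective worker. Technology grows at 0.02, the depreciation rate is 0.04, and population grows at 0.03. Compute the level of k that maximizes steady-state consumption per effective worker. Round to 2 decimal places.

k_gold ≈ 4.50

The effective depreciation rate is n + g + δ = 0.03 + 0.02 + 0.04 = 0.09.
At the golden rule the marginal product of capital equals n+g+δ: 0.27·k^(0.27−1) = 0.09. Solving, k_gold = (0.27/0.09)^(1/0.73) ≈ 4.5039.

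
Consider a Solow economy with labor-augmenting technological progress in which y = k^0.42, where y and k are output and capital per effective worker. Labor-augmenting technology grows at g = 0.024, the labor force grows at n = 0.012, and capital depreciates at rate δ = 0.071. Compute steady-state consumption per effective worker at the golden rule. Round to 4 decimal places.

c_gold ≈ 1.5612

n + g + δ = 0.012 + 0.024 + 0.071 = 0.107.
Maximizing c = f(k) − (n+g+δ)·k gives f'(k) = n+g+δ, i.e. 0.42·k^(0.42−1) = 0.107, so k_gold = (0.42/0.107)^(1/0.58) ≈ 10.5659.
y_gold = 10.5659^0.42 ≈ 2.6918.
c_gold = y_gold − (n+g+δ)·k_gold = 2.6918 − 0.107·10.5659 ≈ 1.5612.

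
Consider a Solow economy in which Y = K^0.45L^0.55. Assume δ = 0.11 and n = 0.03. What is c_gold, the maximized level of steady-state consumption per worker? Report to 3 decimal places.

Capital per worker breaks even when investment replaces (n + δ)·k; here n + δ = 0.14.
Maximizing c = f(k) − (n+δ)·k gives f'(k) = n+δ, i.e. 0.45·k^(0.45−1) = 0.14, so k_gold = (0.45/0.14)^(1/0.55) ≈ 8.3555.
y_gold = 8.3555^0.45 ≈ 2.5995.
c_gold = y_gold − (n+δ)·k_gold = 2.5995 − 0.14·8.3555 ≈ 1.4297.

c_gold ≈ 1.430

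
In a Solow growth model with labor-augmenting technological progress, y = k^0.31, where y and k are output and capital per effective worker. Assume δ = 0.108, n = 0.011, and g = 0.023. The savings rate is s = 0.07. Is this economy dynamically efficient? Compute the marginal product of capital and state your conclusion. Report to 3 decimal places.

dynamically efficient; MPK ≈ 0.629

Break-even investment rate: n + g + δ = 0.011 + 0.023 + 0.108 = 0.142.
Steady-state k*: s·k^0.31 = 0.142·k gives k* = (0.07/0.142)^(1/0.69) ≈ 0.3588.
MPK = 0.31·0.3588^(-0.69) ≈ 0.6289.
MPK > n+g+δ = 0.142, so the economy is dynamically efficient (under-saving).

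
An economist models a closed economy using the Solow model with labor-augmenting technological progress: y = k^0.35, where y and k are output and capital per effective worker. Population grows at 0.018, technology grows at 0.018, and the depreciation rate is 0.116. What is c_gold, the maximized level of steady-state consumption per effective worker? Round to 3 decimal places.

c_gold ≈ 1.018

n + g + δ = 0.018 + 0.018 + 0.116 = 0.152.
Maximizing c = f(k) − (n+g+δ)·k gives f'(k) = n+g+δ, i.e. 0.35·k^(0.35−1) = 0.152, so k_gold = (0.35/0.152)^(1/0.65) ≈ 3.6080.
y_gold = 3.6080^0.35 ≈ 1.5669.
c_gold = y_gold − (n+g+δ)·k_gold = 1.5669 − 0.152·3.6080 ≈ 1.0185.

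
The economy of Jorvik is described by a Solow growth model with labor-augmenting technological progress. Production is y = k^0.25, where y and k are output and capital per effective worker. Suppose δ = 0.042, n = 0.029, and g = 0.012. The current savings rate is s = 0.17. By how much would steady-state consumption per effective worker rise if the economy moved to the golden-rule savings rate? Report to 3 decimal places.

Δc ≈ 0.029

Break-even investment rate: n + g + δ = 0.029 + 0.012 + 0.042 = 0.083.
Current steady state (s = 0.17): k* = (0.17/0.083)^(1/0.75) ≈ 2.6011, y* = 2.6011^0.25 ≈ 1.2700, c* = (1−0.17)·1.2700 ≈ 1.0541.
Setting f'(k) = n+g+δ gives 0.25·k^(0.25−1) = 0.083, hence k_gold = (0.25/0.083)^(1/0.75) ≈ 4.3499.
y_gold = 4.3499^0.25 ≈ 1.4442, c_gold = y_gold − 0.083·k_gold ≈ 1.0831.
Gain: Δc = 1.0831 − 1.0541 ≈ 0.0291.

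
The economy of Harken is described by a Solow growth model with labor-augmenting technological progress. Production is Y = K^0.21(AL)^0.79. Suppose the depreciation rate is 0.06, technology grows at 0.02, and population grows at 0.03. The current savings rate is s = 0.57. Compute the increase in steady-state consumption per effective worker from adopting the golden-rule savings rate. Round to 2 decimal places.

n + g + δ = 0.03 + 0.02 + 0.06 = 0.11.
Current steady state (s = 0.57): k* = (0.57/0.11)^(1/0.79) ≈ 8.0243, y* = 8.0243^0.21 ≈ 1.5486, c* = (1−0.57)·1.5486 ≈ 0.6659.
Maximizing c = f(k) − (n+g+δ)·k gives f'(k) = n+g+δ, i.e. 0.21·k^(0.21−1) = 0.11, so k_gold = (0.21/0.11)^(1/0.79) ≈ 2.2671.
y_gold = 2.2671^0.21 ≈ 1.1875, c_gold = y_gold − 0.11·k_gold ≈ 0.9382.
Gain: Δc = 0.9382 − 0.6659 ≈ 0.2723.

Δc ≈ 0.27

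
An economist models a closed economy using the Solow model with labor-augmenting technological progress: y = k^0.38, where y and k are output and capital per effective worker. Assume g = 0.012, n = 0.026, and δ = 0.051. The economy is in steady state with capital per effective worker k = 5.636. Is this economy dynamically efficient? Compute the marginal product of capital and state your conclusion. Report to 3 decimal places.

dynamically efficient; MPK ≈ 0.130

n + g + δ = 0.026 + 0.012 + 0.051 = 0.089.
MPK = 0.38·k^(0.38−1) = 0.38·5.636^(-0.62) ≈ 0.1301.
MPK > 0.089, so the economy is dynamically efficient (under-saving).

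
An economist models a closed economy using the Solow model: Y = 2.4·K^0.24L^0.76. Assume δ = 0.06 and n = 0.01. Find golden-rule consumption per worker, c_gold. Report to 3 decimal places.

c_gold ≈ 3.549

Capital per worker breaks even when investment replaces (n + δ)·k; here n + δ = 0.07.
Golden rule sets MPK = n+δ: 0.24·2.4·k^(0.24−1) = 0.07, so k_gold = (0.24·2.4/0.07)^(1/0.76) ≈ 16.0094.
y_gold = 2.4·16.0094^0.24 ≈ 4.6694.
c_gold = y_gold − (n+δ)·k_gold = 4.6694 − 0.07·16.0094 ≈ 3.5487.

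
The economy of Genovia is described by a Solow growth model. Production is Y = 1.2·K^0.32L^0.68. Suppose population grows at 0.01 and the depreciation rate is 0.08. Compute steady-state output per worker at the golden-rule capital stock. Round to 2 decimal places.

y_gold ≈ 2.38

n + δ = 0.01 + 0.08 = 0.09.
At the golden rule the marginal product of capital equals n+δ: 0.32·1.2·k^(0.32−1) = 0.09. Solving, k_gold = (0.32·1.2/0.09)^(1/0.68) ≈ 8.4450.
Output: y_gold = 1.2·k_gold^0.32 = 1.2·8.4450^0.32 ≈ 2.3752.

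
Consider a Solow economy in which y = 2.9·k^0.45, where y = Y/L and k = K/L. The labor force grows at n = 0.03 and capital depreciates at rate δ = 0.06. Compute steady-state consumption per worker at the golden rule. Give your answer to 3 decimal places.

c_gold ≈ 14.222

Capital per worker breaks even when investment replaces (n + δ)·k; here n + δ = 0.09.
At the golden rule the marginal product of capital equals n+δ: 0.45·2.9·k^(0.45−1) = 0.09. Solving, k_gold = (0.45·2.9/0.09)^(1/0.55) ≈ 129.2939.
y_gold = 2.9·129.2939^0.45 ≈ 25.8588.
c_gold = y_gold − (n+δ)·k_gold = 25.8588 − 0.09·129.2939 ≈ 14.2223.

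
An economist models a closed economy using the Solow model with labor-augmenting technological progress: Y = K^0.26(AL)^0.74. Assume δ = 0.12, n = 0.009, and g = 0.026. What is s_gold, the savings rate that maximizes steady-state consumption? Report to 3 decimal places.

s_gold = 0.260

n + g + δ = 0.009 + 0.026 + 0.12 = 0.155.
At the golden rule MPK = n+g+δ, and in any Cobb-Douglas steady state s = (n+g+δ)·k/y = MPK·k/y = capital's share 0.26.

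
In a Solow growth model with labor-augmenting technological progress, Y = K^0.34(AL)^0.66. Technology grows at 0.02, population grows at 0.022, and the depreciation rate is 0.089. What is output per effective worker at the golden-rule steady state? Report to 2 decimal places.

Break-even investment rate: n + g + δ = 0.022 + 0.02 + 0.089 = 0.131.
Maximizing c = f(k) − (n+g+δ)·k gives f'(k) = n+g+δ, i.e. 0.34·k^(0.34−1) = 0.131, so k_gold = (0.34/0.131)^(1/0.66) ≈ 4.2422.
Output: y_gold = k_gold^0.34 = 4.2422^0.34 ≈ 1.6345.

y_gold ≈ 1.63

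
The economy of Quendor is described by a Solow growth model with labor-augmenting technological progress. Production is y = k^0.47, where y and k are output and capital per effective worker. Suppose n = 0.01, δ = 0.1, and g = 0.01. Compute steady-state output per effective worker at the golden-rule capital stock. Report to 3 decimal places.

Break-even investment rate: n + g + δ = 0.01 + 0.01 + 0.1 = 0.12.
At the golden rule the marginal product of capital equals n+g+δ: 0.47·k^(0.47−1) = 0.12. Solving, k_gold = (0.47/0.12)^(1/0.53) ≈ 13.1435.
Output: y_gold = k_gold^0.47 = 13.1435^0.47 ≈ 3.3558.

y_gold ≈ 3.356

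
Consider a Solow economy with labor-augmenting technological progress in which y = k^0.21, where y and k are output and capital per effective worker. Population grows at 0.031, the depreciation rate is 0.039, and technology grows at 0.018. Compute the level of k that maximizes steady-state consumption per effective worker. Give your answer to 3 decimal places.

k_gold ≈ 3.007

Break-even investment rate: n + g + δ = 0.031 + 0.018 + 0.039 = 0.088.
Maximizing c = f(k) − (n+g+δ)·k gives f'(k) = n+g+δ, i.e. 0.21·k^(0.21−1) = 0.088, so k_gold = (0.21/0.088)^(1/0.79) ≈ 3.0071.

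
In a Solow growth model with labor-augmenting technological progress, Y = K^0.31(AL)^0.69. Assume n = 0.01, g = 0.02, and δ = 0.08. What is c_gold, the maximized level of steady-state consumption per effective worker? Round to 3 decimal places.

Capital per effective worker breaks even when investment replaces (n + g + δ)·k; here n + g + δ = 0.11.
Golden rule sets MPK = n+g+δ: 0.31·k^(0.31−1) = 0.11, so k_gold = (0.31/0.11)^(1/0.69) ≈ 4.4888.
y_gold = 4.4888^0.31 ≈ 1.5928.
c_gold = y_gold − (n+g+δ)·k_gold = 1.5928 − 0.11·4.4888 ≈ 1.0990.

c_gold ≈ 1.099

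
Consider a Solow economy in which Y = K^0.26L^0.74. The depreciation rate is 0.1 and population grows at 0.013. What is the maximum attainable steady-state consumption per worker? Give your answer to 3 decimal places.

c_gold ≈ 0.992

n + δ = 0.013 + 0.1 = 0.113.
Setting f'(k) = n+δ gives 0.26·k^(0.26−1) = 0.113, hence k_gold = (0.26/0.113)^(1/0.74) ≈ 3.0835.
y_gold = 3.0835^0.26 ≈ 1.3401.
c_gold = y_gold − (n+δ)·k_gold = 1.3401 − 0.113·3.0835 ≈ 0.9917.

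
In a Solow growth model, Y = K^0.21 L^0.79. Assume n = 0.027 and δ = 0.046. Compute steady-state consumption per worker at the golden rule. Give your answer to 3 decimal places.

Capital per worker breaks even when investment replaces (n + δ)·k; here n + δ = 0.073.
Golden rule sets MPK = n+δ: 0.21·k^(0.21−1) = 0.073, so k_gold = (0.21/0.073)^(1/0.79) ≈ 3.8096.
y_gold = 3.8096^0.21 ≈ 1.3243.
c_gold = y_gold − (n+δ)·k_gold = 1.3243 − 0.073·3.8096 ≈ 1.0462.

c_gold ≈ 1.046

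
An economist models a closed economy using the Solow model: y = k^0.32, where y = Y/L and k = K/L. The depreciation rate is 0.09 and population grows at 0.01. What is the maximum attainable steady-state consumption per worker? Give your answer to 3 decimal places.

c_gold ≈ 1.176

n + δ = 0.01 + 0.09 = 0.1.
At the golden rule the marginal product of capital equals n+δ: 0.32·k^(0.32−1) = 0.1. Solving, k_gold = (0.32/0.1)^(1/0.68) ≈ 5.5318.
y_gold = 5.5318^0.32 ≈ 1.7287.
c_gold = y_gold − (n+δ)·k_gold = 1.7287 − 0.1·5.5318 ≈ 1.1755.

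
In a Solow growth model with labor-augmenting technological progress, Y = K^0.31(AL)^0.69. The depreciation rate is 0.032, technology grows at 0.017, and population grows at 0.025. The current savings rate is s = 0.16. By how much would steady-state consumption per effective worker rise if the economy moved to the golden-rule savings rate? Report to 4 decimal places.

Δc ≈ 0.1255

The effective depreciation rate is n + g + δ = 0.025 + 0.017 + 0.032 = 0.074.
Current steady state (s = 0.16): k* = (0.16/0.074)^(1/0.69) ≈ 3.0574, y* = 3.0574^0.31 ≈ 1.4140, c* = (1−0.16)·1.4140 ≈ 1.1878.
Maximizing c = f(k) − (n+g+δ)·k gives f'(k) = n+g+δ, i.e. 0.31·k^(0.31−1) = 0.074, so k_gold = (0.31/0.074)^(1/0.69) ≈ 7.9733.
y_gold = 7.9733^0.31 ≈ 1.9033, c_gold = y_gold − 0.074·k_gold ≈ 1.3133.
Gain: Δc = 1.3133 − 1.1878 ≈ 0.1255.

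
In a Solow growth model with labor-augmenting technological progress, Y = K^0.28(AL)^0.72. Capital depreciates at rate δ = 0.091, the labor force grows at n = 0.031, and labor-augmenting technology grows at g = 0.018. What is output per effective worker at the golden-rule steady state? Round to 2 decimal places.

y_gold ≈ 1.31

n + g + δ = 0.031 + 0.018 + 0.091 = 0.14.
Golden rule sets MPK = n+g+δ: 0.28·k^(0.28−1) = 0.14, so k_gold = (0.28/0.14)^(1/0.72) ≈ 2.6188.
Output: y_gold = k_gold^0.28 = 2.6188^0.28 ≈ 1.3094.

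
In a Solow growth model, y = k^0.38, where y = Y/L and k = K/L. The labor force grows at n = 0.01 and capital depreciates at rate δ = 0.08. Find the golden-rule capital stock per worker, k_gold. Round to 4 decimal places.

Break-even investment rate: n + δ = 0.01 + 0.08 = 0.09.
Maximizing c = f(k) − (n+δ)·k gives f'(k) = n+δ, i.e. 0.38·k^(0.38−1) = 0.09, so k_gold = (0.38/0.09)^(1/0.62) ≈ 10.2079.

k_gold ≈ 10.2079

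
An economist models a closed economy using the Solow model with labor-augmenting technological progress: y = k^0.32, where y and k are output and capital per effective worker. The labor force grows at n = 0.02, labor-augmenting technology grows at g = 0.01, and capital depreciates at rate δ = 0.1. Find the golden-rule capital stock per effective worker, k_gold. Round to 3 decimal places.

Break-even investment rate: n + g + δ = 0.02 + 0.01 + 0.1 = 0.13.
Maximizing c = f(k) − (n+g+δ)·k gives f'(k) = n+g+δ, i.e. 0.32·k^(0.32−1) = 0.13, so k_gold = (0.32/0.13)^(1/0.68) ≈ 3.7610.

k_gold ≈ 3.761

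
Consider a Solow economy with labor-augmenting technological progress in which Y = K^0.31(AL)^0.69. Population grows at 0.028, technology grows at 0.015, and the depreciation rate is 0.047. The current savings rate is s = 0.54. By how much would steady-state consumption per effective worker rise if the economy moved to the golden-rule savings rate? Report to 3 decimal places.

Δc ≈ 0.174

n + g + δ = 0.028 + 0.015 + 0.047 = 0.09.
Current steady state (s = 0.54): k* = (0.54/0.09)^(1/0.69) ≈ 13.4201, y* = 13.4201^0.31 ≈ 2.2367, c* = (1−0.54)·2.2367 ≈ 1.0289.
At the golden rule the marginal product of capital equals n+g+δ: 0.31·k^(0.31−1) = 0.09. Solving, k_gold = (0.31/0.09)^(1/0.69) ≈ 6.0039.
y_gold = 6.0039^0.31 ≈ 1.7431, c_gold = y_gold − 0.09·k_gold ≈ 1.2027.
Gain: Δc = 1.2027 − 1.0289 ≈ 0.1738.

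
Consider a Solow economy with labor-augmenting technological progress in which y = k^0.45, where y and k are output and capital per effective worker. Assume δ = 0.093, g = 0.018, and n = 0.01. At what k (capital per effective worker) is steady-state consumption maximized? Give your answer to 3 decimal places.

k_gold ≈ 10.893

n + g + δ = 0.01 + 0.018 + 0.093 = 0.121.
At the golden rule the marginal product of capital equals n+g+δ: 0.45·k^(0.45−1) = 0.121. Solving, k_gold = (0.45/0.121)^(1/0.55) ≈ 10.8928.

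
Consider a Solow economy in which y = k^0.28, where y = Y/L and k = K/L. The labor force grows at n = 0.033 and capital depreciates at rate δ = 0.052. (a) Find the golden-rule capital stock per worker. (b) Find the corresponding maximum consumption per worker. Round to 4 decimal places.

(a) k_gold ≈ 5.2370; (b) c_gold ≈ 1.1447

Capital per worker breaks even when investment replaces (n + δ)·k; here n + δ = 0.085.
Setting f'(k) = n+δ gives 0.28·k^(0.28−1) = 0.085, hence k_gold = (0.28/0.085)^(1/0.72) ≈ 5.2370.
y_gold = 5.2370^0.28 ≈ 1.5898; c_gold = y_gold − 0.085·k_gold ≈ 1.1447.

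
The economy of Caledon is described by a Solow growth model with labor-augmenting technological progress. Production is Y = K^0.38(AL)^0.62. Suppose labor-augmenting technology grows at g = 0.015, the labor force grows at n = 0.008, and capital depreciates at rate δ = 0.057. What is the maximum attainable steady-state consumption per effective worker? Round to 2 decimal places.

Break-even investment rate: n + g + δ = 0.008 + 0.015 + 0.057 = 0.08.
Maximizing c = f(k) − (n+g+δ)·k gives f'(k) = n+g+δ, i.e. 0.38·k^(0.38−1) = 0.08, so k_gold = (0.38/0.08)^(1/0.62) ≈ 12.3436.
y_gold = 12.3436^0.38 ≈ 2.5986.
c_gold = y_gold − (n+g+δ)·k_gold = 2.5986 − 0.08·12.3436 ≈ 1.6112.

c_gold ≈ 1.61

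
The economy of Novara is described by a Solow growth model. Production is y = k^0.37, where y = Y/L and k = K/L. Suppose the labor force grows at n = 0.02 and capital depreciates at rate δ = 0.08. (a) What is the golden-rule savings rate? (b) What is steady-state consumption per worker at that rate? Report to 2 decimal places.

The effective depreciation rate is n + δ = 0.02 + 0.08 = 0.1.
For Cobb-Douglas, s_gold equals capital's share: s_gold = 0.37.
Setting f'(k) = n+δ gives 0.37·k^(0.37−1) = 0.1, hence k_gold = (0.37/0.1)^(1/0.63) ≈ 7.9782.
y_gold = 7.9782^0.37 ≈ 2.1563; c_gold = (1−0.37)·y_gold ≈ 1.3585.

(a) s_gold = 0.37; (b) c_gold ≈ 1.36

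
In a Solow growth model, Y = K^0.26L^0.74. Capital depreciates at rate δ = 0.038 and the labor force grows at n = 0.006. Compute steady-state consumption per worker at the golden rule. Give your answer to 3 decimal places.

c_gold ≈ 1.381

Break-even investment rate: n + δ = 0.006 + 0.038 = 0.044.
At the golden rule the marginal product of capital equals n+δ: 0.26·k^(0.26−1) = 0.044. Solving, k_gold = (0.26/0.044)^(1/0.74) ≈ 11.0305.
y_gold = 11.0305^0.26 ≈ 1.8667.
c_gold = y_gold − (n+δ)·k_gold = 1.8667 − 0.044·11.0305 ≈ 1.3814.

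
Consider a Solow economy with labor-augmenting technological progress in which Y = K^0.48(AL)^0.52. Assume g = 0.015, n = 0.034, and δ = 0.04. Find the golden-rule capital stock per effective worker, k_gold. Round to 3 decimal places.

Capital per effective worker breaks even when investment replaces (n + g + δ)·k; here n + g + δ = 0.089.
At the golden rule the marginal product of capital equals n+g+δ: 0.48·k^(0.48−1) = 0.089. Solving, k_gold = (0.48/0.089)^(1/0.52) ≈ 25.5509.

k_gold ≈ 25.551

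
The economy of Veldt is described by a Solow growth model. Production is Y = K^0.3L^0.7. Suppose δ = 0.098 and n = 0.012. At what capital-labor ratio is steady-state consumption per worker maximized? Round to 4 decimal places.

Capital per worker breaks even when investment replaces (n + δ)·k; here n + δ = 0.11.
At the golden rule the marginal product of capital equals n+δ: 0.3·k^(0.3−1) = 0.11. Solving, k_gold = (0.3/0.11)^(1/0.7) ≈ 4.1925.

k_gold ≈ 4.1925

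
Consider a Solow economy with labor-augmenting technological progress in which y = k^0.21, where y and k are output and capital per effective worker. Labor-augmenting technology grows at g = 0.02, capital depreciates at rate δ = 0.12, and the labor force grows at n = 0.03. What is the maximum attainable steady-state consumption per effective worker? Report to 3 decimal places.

Capital per effective worker breaks even when investment replaces (n + g + δ)·k; here n + g + δ = 0.17.
Golden rule sets MPK = n+g+δ: 0.21·k^(0.21−1) = 0.17, so k_gold = (0.21/0.17)^(1/0.79) ≈ 1.3067.
y_gold = 1.3067^0.21 ≈ 1.0578.
c_gold = y_gold − (n+g+δ)·k_gold = 1.0578 − 0.17·1.3067 ≈ 0.8356.

c_gold ≈ 0.836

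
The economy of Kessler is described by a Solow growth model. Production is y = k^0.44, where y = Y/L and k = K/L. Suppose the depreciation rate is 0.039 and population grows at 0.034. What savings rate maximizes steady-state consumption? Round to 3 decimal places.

Capital per worker breaks even when investment replaces (n + δ)·k; here n + δ = 0.073.
At the golden rule MPK = n+δ, and in any Cobb-Douglas steady state s = (n+δ)·k/y = MPK·k/y = capital's share 0.44.

s_gold = 0.440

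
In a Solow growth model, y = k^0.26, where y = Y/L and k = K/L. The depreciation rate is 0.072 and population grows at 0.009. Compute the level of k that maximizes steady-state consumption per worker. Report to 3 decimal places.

Break-even investment rate: n + δ = 0.009 + 0.072 = 0.081.
Setting f'(k) = n+δ gives 0.26·k^(0.26−1) = 0.081, hence k_gold = (0.26/0.081)^(1/0.74) ≈ 4.8355.

k_gold ≈ 4.836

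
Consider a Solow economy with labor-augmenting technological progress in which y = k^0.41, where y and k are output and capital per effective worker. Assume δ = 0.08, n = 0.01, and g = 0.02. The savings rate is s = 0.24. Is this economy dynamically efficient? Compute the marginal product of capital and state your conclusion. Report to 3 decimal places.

Break-even investment rate: n + g + δ = 0.01 + 0.02 + 0.08 = 0.11.
Steady-state k*: s·k^0.41 = 0.11·k gives k* = (0.24/0.11)^(1/0.59) ≈ 3.7521.
MPK = 0.41·3.7521^(-0.59) ≈ 0.1879.
MPK > n+g+δ = 0.11, so the economy is dynamically efficient (under-saving).

dynamically efficient; MPK ≈ 0.188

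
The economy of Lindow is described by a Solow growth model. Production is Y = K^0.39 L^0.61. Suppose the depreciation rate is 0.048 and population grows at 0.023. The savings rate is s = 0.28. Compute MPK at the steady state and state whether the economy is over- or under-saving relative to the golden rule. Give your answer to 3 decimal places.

n + δ = 0.023 + 0.048 = 0.071.
Steady-state k*: s·k^0.39 = 0.071·k gives k* = (0.28/0.071)^(1/0.61) ≈ 9.4817.
MPK = 0.39·9.4817^(-0.61) ≈ 0.0989.
MPK > n+δ = 0.071, so the economy is dynamically efficient (under-saving).

under-saving; MPK ≈ 0.099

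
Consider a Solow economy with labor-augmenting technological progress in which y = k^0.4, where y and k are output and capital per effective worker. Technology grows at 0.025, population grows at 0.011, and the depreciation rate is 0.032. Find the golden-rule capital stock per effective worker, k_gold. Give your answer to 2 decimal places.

k_gold ≈ 19.17

The effective depreciation rate is n + g + δ = 0.011 + 0.025 + 0.032 = 0.068.
Setting f'(k) = n+g+δ gives 0.4·k^(0.4−1) = 0.068, hence k_gold = (0.4/0.068)^(1/0.6) ≈ 19.1684.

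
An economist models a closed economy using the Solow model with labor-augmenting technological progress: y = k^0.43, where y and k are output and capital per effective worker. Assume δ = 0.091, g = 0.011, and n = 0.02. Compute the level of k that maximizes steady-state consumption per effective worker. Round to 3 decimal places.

k_gold ≈ 9.117

The effective depreciation rate is n + g + δ = 0.02 + 0.011 + 0.091 = 0.122.
Golden rule sets MPK = n+g+δ: 0.43·k^(0.43−1) = 0.122, so k_gold = (0.43/0.122)^(1/0.57) ≈ 9.1167.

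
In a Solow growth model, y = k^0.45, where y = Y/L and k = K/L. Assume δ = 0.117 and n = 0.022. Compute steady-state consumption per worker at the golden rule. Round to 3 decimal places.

The effective depreciation rate is n + δ = 0.022 + 0.117 = 0.139.
Maximizing c = f(k) − (n+δ)·k gives f'(k) = n+δ, i.e. 0.45·k^(0.45−1) = 0.139, so k_gold = (0.45/0.139)^(1/0.55) ≈ 8.4651.
y_gold = 8.4651^0.45 ≈ 2.6148.
c_gold = y_gold − (n+δ)·k_gold = 2.6148 − 0.139·8.4651 ≈ 1.4381.

c_gold ≈ 1.438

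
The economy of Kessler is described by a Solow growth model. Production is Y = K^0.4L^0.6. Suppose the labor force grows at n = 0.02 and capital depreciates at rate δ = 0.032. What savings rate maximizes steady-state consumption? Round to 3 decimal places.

s_gold = 0.400

n + δ = 0.02 + 0.032 = 0.052.
At the golden rule MPK = n+δ, and in any Cobb-Douglas steady state s = (n+δ)·k/y = MPK·k/y = capital's share 0.4.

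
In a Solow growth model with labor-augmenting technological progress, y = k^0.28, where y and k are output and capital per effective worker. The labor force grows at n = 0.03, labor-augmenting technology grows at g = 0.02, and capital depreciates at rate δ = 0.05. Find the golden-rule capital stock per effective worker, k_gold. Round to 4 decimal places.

k_gold ≈ 4.1788

Break-even investment rate: n + g + δ = 0.03 + 0.02 + 0.05 = 0.1.
Setting f'(k) = n+g+δ gives 0.28·k^(0.28−1) = 0.1, hence k_gold = (0.28/0.1)^(1/0.72) ≈ 4.1788.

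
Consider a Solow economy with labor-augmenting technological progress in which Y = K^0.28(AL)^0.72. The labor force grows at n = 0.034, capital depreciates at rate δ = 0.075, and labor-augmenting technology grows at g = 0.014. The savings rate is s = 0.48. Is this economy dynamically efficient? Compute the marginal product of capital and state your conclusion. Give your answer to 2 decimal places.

Break-even investment rate: n + g + δ = 0.034 + 0.014 + 0.075 = 0.123.
Steady-state k*: s·k^0.28 = 0.123·k gives k* = (0.48/0.123)^(1/0.72) ≈ 6.6267.
MPK = 0.28·6.6267^(-0.72) ≈ 0.0718.
MPK < n+g+δ = 0.123, so the economy is dynamically inefficient (over-saving).

dynamically inefficient; MPK ≈ 0.07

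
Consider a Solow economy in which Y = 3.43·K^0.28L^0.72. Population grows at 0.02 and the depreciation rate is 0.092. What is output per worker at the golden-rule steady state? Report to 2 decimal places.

y_gold ≈ 7.91

Break-even investment rate: n + δ = 0.02 + 0.092 = 0.112.
Golden rule sets MPK = n+δ: 0.28·3.43·k^(0.28−1) = 0.112, so k_gold = (0.28·3.43/0.112)^(1/0.72) ≈ 19.7769.
Output: y_gold = 3.43·k_gold^0.28 = 3.43·19.7769^0.28 ≈ 7.9108.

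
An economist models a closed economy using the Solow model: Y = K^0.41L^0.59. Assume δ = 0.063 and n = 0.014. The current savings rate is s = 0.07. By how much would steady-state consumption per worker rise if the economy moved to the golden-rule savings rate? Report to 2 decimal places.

Δc ≈ 1.02

The effective depreciation rate is n + δ = 0.014 + 0.063 = 0.077.
Current steady state (s = 0.07): k* = (0.07/0.077)^(1/0.59) ≈ 0.8508, y* = 0.8508^0.41 ≈ 0.9359, c* = (1−0.07)·0.9359 ≈ 0.8704.
Maximizing c = f(k) − (n+δ)·k gives f'(k) = n+δ, i.e. 0.41·k^(0.41−1) = 0.077, so k_gold = (0.41/0.077)^(1/0.59) ≈ 17.0218.
y_gold = 17.0218^0.41 ≈ 3.1968, c_gold = y_gold − 0.077·k_gold ≈ 1.8861.
Gain: Δc = 1.8861 − 0.8704 ≈ 1.0157.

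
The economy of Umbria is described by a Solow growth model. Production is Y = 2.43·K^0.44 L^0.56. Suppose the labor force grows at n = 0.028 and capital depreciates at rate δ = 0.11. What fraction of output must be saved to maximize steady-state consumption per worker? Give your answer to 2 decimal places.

n + δ = 0.028 + 0.11 = 0.138.
At the golden rule MPK = n+δ, and in any Cobb-Douglas steady state s = (n+δ)·k/y = MPK·k/y = capital's share 0.44.

s_gold = 0.44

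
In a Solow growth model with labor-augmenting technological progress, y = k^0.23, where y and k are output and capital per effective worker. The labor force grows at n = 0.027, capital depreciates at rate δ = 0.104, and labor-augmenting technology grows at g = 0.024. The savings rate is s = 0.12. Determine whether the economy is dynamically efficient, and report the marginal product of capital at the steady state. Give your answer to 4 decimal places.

The effective depreciation rate is n + g + δ = 0.027 + 0.024 + 0.104 = 0.155.
Steady-state k*: s·k^0.23 = 0.155·k gives k* = (0.12/0.155)^(1/0.77) ≈ 0.7172.
MPK = 0.23·0.7172^(-0.77) ≈ 0.2971.
MPK > n+g+δ = 0.155, so the economy is dynamically efficient (under-saving).

dynamically efficient; MPK ≈ 0.2971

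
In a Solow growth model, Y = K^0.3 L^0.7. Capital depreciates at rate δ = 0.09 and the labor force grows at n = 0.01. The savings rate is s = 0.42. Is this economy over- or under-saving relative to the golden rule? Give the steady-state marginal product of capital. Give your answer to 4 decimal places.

over-saving; MPK ≈ 0.0714

n + δ = 0.01 + 0.09 = 0.1.
Steady-state k*: s·k^0.3 = 0.1·k gives k* = (0.42/0.1)^(1/0.7) ≈ 7.7688.
MPK = 0.3·7.7688^(-0.7) ≈ 0.0714.
MPK < n+δ = 0.1, so the economy is dynamically inefficient (over-saving).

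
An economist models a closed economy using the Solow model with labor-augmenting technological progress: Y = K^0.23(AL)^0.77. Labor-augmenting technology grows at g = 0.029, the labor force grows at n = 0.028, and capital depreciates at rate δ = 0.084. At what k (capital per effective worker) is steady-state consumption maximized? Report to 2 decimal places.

n + g + δ = 0.028 + 0.029 + 0.084 = 0.141.
Setting f'(k) = n+g+δ gives 0.23·k^(0.23−1) = 0.141, hence k_gold = (0.23/0.141)^(1/0.77) ≈ 1.8879.

k_gold ≈ 1.89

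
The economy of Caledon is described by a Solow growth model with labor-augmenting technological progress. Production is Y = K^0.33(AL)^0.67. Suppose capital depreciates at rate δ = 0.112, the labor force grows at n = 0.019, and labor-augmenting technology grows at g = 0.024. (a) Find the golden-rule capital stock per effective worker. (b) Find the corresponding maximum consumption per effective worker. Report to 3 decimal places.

The effective depreciation rate is n + g + δ = 0.019 + 0.024 + 0.112 = 0.155.
Setting f'(k) = n+g+δ gives 0.33·k^(0.33−1) = 0.155, hence k_gold = (0.33/0.155)^(1/0.67) ≈ 3.0890.
y_gold = 3.0890^0.33 ≈ 1.4509; c_gold = y_gold − 0.155·k_gold ≈ 0.9721.

(a) k_gold ≈ 3.089; (b) c_gold ≈ 0.972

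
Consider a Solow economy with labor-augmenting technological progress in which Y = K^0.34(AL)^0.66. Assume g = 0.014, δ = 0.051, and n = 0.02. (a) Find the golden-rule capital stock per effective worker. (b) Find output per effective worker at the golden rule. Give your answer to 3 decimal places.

(a) k_gold ≈ 8.170; (b) y_gold ≈ 2.042

The effective depreciation rate is n + g + δ = 0.02 + 0.014 + 0.051 = 0.085.
Golden rule sets MPK = n+g+δ: 0.34·k^(0.34−1) = 0.085, so k_gold = (0.34/0.085)^(1/0.66) ≈ 8.1698.
y_gold = 8.1698^0.34 ≈ 2.0425.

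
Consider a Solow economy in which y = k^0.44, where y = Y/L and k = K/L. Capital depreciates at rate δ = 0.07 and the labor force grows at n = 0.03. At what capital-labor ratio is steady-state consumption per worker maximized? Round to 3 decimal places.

k_gold ≈ 14.094

Break-even investment rate: n + δ = 0.03 + 0.07 = 0.1.
At the golden rule the marginal product of capital equals n+δ: 0.44·k^(0.44−1) = 0.1. Solving, k_gold = (0.44/0.1)^(1/0.56) ≈ 14.0936.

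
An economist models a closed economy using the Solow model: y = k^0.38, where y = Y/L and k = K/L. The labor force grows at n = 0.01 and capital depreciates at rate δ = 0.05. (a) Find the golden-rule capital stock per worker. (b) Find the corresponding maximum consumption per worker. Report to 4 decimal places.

n + δ = 0.01 + 0.05 = 0.06.
At the golden rule the marginal product of capital equals n+δ: 0.38·k^(0.38−1) = 0.06. Solving, k_gold = (0.38/0.06)^(1/0.62) ≈ 19.6316.
y_gold = 19.6316^0.38 ≈ 3.0997; c_gold = y_gold − 0.06·k_gold ≈ 1.9218.

(a) k_gold ≈ 19.6316; (b) c_gold ≈ 1.9218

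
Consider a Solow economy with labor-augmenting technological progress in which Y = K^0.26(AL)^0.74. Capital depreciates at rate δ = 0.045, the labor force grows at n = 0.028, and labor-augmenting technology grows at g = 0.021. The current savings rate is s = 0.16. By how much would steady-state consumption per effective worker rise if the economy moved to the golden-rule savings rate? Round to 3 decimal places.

Capital per effective worker breaks even when investment replaces (n + g + δ)·k; here n + g + δ = 0.094.
Current steady state (s = 0.16): k* = (0.16/0.094)^(1/0.74) ≈ 2.0519, y* = 2.0519^0.26 ≈ 1.2055, c* = (1−0.16)·1.2055 ≈ 1.0126.
At the golden rule the marginal product of capital equals n+g+δ: 0.26·k^(0.26−1) = 0.094. Solving, k_gold = (0.26/0.094)^(1/0.74) ≈ 3.9545.
y_gold = 3.9545^0.26 ≈ 1.4297, c_gold = y_gold − 0.094·k_gold ≈ 1.0580.
Gain: Δc = 1.0580 − 1.0126 ≈ 0.0454.

Δc ≈ 0.045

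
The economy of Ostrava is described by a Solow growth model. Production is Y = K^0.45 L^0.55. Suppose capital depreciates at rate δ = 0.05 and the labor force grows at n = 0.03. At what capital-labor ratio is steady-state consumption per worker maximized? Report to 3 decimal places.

Break-even investment rate: n + δ = 0.03 + 0.05 = 0.08.
Golden rule sets MPK = n+δ: 0.45·k^(0.45−1) = 0.08, so k_gold = (0.45/0.08)^(1/0.55) ≈ 23.1132.

k_gold ≈ 23.113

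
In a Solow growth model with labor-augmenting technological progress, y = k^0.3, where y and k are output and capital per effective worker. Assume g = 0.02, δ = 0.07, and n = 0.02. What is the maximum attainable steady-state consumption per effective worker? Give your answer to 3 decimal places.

Capital per effective worker breaks even when investment replaces (n + g + δ)·k; here n + g + δ = 0.11.
Maximizing c = f(k) − (n+g+δ)·k gives f'(k) = n+g+δ, i.e. 0.3·k^(0.3−1) = 0.11, so k_gold = (0.3/0.11)^(1/0.7) ≈ 4.1925.
y_gold = 4.1925^0.3 ≈ 1.5372.
c_gold = y_gold − (n+g+δ)·k_gold = 1.5372 − 0.11·4.1925 ≈ 1.0761.

c_gold ≈ 1.076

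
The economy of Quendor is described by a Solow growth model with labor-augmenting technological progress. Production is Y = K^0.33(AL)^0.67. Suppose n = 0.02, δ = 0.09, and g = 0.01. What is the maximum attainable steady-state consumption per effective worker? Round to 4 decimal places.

n + g + δ = 0.02 + 0.01 + 0.09 = 0.12.
Setting f'(k) = n+g+δ gives 0.33·k^(0.33−1) = 0.12, hence k_gold = (0.33/0.12)^(1/0.67) ≈ 4.5261.
y_gold = 4.5261^0.33 ≈ 1.6458.
c_gold = y_gold − (n+g+δ)·k_gold = 1.6458 − 0.12·4.5261 ≈ 1.1027.

c_gold ≈ 1.1027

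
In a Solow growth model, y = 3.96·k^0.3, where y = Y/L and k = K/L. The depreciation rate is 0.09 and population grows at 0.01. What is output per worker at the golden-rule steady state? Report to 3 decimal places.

y_gold ≈ 11.437

Break-even investment rate: n + δ = 0.01 + 0.09 = 0.1.
Golden rule sets MPK = n+δ: 0.3·3.96·k^(0.3−1) = 0.1, so k_gold = (0.3·3.96/0.1)^(1/0.7) ≈ 34.3125.
Output: y_gold = 3.96·k_gold^0.3 = 3.96·34.3125^0.3 ≈ 11.4375.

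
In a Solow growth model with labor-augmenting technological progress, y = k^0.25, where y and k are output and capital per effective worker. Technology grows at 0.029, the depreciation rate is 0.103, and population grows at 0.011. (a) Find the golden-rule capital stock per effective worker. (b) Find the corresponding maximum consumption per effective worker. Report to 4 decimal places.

(a) k_gold ≈ 2.1061; (b) c_gold ≈ 0.9035

n + g + δ = 0.011 + 0.029 + 0.103 = 0.143.
At the golden rule the marginal product of capital equals n+g+δ: 0.25·k^(0.25−1) = 0.143. Solving, k_gold = (0.25/0.143)^(1/0.75) ≈ 2.1061.
y_gold = 2.1061^0.25 ≈ 1.2047; c_gold = y_gold − 0.143·k_gold ≈ 0.9035.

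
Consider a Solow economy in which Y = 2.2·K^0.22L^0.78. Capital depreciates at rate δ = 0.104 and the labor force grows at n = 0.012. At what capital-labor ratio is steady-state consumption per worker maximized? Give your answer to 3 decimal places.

The effective depreciation rate is n + δ = 0.012 + 0.104 = 0.116.
Setting f'(k) = n+δ gives 0.22·2.2·k^(0.22−1) = 0.116, hence k_gold = (0.22·2.2/0.116)^(1/0.78) ≈ 6.2426.

k_gold ≈ 6.243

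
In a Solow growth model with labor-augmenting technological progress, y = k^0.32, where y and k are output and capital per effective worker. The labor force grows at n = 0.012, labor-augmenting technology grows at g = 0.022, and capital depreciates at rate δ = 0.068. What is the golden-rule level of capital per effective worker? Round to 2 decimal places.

k_gold ≈ 5.37

Capital per effective worker breaks even when investment replaces (n + g + δ)·k; here n + g + δ = 0.102.
At the golden rule the marginal product of capital equals n+g+δ: 0.32·k^(0.32−1) = 0.102. Solving, k_gold = (0.32/0.102)^(1/0.68) ≈ 5.3730.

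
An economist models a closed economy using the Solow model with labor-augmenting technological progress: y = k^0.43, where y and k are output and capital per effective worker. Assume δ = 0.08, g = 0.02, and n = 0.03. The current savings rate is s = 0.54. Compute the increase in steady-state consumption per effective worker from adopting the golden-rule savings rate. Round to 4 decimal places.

n + g + δ = 0.03 + 0.02 + 0.08 = 0.13.
Current steady state (s = 0.54): k* = (0.54/0.13)^(1/0.57) ≈ 12.1619, y* = 12.1619^0.43 ≈ 2.9279, c* = (1−0.54)·2.9279 ≈ 1.3468.
Maximizing c = f(k) − (n+g+δ)·k gives f'(k) = n+g+δ, i.e. 0.43·k^(0.43−1) = 0.13, so k_gold = (0.43/0.13)^(1/0.57) ≈ 8.1554.
y_gold = 8.1554^0.43 ≈ 2.4656, c_gold = y_gold − 0.13·k_gold ≈ 1.4054.
Gain: Δc = 1.4054 − 1.3468 ≈ 0.0586.

Δc ≈ 0.0586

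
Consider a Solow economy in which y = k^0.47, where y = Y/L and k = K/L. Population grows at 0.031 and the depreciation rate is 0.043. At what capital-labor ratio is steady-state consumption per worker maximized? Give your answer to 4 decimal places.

k_gold ≈ 32.7221

Break-even investment rate: n + δ = 0.031 + 0.043 = 0.074.
Golden rule sets MPK = n+δ: 0.47·k^(0.47−1) = 0.074, so k_gold = (0.47/0.074)^(1/0.53) ≈ 32.7221.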